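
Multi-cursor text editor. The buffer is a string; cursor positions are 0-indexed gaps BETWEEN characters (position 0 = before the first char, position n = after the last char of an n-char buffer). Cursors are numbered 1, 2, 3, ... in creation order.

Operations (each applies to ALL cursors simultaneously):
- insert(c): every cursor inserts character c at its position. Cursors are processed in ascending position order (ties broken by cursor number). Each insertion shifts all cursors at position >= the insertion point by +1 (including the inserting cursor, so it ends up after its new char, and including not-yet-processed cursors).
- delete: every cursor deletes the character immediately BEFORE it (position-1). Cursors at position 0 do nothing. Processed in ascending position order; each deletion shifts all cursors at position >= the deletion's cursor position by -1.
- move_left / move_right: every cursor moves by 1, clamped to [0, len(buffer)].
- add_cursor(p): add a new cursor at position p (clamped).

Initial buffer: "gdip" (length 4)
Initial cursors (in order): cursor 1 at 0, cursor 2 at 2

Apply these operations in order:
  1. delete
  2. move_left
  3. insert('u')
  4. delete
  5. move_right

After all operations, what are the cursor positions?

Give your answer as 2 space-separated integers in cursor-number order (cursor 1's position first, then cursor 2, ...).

Answer: 1 1

Derivation:
After op 1 (delete): buffer="gip" (len 3), cursors c1@0 c2@1, authorship ...
After op 2 (move_left): buffer="gip" (len 3), cursors c1@0 c2@0, authorship ...
After op 3 (insert('u')): buffer="uugip" (len 5), cursors c1@2 c2@2, authorship 12...
After op 4 (delete): buffer="gip" (len 3), cursors c1@0 c2@0, authorship ...
After op 5 (move_right): buffer="gip" (len 3), cursors c1@1 c2@1, authorship ...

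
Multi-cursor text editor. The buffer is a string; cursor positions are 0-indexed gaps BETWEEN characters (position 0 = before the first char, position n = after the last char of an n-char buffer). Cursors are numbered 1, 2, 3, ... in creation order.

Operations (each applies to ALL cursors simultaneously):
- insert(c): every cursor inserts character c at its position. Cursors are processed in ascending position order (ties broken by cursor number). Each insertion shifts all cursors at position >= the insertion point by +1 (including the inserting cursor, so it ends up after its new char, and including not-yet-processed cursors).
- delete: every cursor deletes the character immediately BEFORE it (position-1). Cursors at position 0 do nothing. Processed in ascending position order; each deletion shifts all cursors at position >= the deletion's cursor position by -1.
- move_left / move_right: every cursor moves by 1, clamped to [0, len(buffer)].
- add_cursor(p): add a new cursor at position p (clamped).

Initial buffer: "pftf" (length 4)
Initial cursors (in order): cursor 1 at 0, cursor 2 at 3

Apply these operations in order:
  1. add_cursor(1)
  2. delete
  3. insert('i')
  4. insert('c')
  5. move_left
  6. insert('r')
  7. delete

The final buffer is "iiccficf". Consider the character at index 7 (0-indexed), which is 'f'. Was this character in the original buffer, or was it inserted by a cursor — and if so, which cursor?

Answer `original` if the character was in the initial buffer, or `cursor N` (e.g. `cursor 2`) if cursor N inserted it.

After op 1 (add_cursor(1)): buffer="pftf" (len 4), cursors c1@0 c3@1 c2@3, authorship ....
After op 2 (delete): buffer="ff" (len 2), cursors c1@0 c3@0 c2@1, authorship ..
After op 3 (insert('i')): buffer="iifif" (len 5), cursors c1@2 c3@2 c2@4, authorship 13.2.
After op 4 (insert('c')): buffer="iiccficf" (len 8), cursors c1@4 c3@4 c2@7, authorship 1313.22.
After op 5 (move_left): buffer="iiccficf" (len 8), cursors c1@3 c3@3 c2@6, authorship 1313.22.
After op 6 (insert('r')): buffer="iicrrcfircf" (len 11), cursors c1@5 c3@5 c2@9, authorship 131133.222.
After op 7 (delete): buffer="iiccficf" (len 8), cursors c1@3 c3@3 c2@6, authorship 1313.22.
Authorship (.=original, N=cursor N): 1 3 1 3 . 2 2 .
Index 7: author = original

Answer: original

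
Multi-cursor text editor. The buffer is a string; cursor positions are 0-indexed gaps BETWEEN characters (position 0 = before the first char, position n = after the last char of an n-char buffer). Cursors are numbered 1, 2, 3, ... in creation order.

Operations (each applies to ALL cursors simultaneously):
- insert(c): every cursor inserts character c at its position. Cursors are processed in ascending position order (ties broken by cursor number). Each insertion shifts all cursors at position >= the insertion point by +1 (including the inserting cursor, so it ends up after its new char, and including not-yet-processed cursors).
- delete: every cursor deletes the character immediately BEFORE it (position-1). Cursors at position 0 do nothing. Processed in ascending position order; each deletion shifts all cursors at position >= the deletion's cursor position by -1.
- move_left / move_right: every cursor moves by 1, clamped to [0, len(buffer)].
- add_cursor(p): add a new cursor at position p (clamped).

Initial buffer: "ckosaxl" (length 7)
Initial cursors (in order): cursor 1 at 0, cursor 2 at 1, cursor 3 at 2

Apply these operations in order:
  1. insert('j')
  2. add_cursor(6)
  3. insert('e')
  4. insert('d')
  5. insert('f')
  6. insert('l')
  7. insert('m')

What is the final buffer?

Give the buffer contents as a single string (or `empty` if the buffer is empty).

Answer: jedflmcjedflmkjedflmoedflmsaxl

Derivation:
After op 1 (insert('j')): buffer="jcjkjosaxl" (len 10), cursors c1@1 c2@3 c3@5, authorship 1.2.3.....
After op 2 (add_cursor(6)): buffer="jcjkjosaxl" (len 10), cursors c1@1 c2@3 c3@5 c4@6, authorship 1.2.3.....
After op 3 (insert('e')): buffer="jecjekjeoesaxl" (len 14), cursors c1@2 c2@5 c3@8 c4@10, authorship 11.22.33.4....
After op 4 (insert('d')): buffer="jedcjedkjedoedsaxl" (len 18), cursors c1@3 c2@7 c3@11 c4@14, authorship 111.222.333.44....
After op 5 (insert('f')): buffer="jedfcjedfkjedfoedfsaxl" (len 22), cursors c1@4 c2@9 c3@14 c4@18, authorship 1111.2222.3333.444....
After op 6 (insert('l')): buffer="jedflcjedflkjedfloedflsaxl" (len 26), cursors c1@5 c2@11 c3@17 c4@22, authorship 11111.22222.33333.4444....
After op 7 (insert('m')): buffer="jedflmcjedflmkjedflmoedflmsaxl" (len 30), cursors c1@6 c2@13 c3@20 c4@26, authorship 111111.222222.333333.44444....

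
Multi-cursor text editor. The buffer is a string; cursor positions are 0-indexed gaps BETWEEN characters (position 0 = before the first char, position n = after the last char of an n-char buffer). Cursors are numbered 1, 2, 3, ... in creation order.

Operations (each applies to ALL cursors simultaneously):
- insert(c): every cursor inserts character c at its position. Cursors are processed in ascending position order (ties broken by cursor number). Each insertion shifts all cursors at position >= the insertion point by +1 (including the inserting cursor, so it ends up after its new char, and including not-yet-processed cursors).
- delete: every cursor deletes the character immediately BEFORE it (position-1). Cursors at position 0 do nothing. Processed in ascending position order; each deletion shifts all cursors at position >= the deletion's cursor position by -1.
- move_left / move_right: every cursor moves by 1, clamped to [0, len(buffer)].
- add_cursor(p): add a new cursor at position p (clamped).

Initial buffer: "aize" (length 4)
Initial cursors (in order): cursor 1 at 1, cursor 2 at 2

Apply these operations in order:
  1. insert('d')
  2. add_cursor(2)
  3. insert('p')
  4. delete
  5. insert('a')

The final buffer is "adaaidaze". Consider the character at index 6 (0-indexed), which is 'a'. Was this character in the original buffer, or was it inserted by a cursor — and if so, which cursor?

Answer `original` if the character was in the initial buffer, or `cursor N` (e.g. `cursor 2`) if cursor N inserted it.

Answer: cursor 2

Derivation:
After op 1 (insert('d')): buffer="adidze" (len 6), cursors c1@2 c2@4, authorship .1.2..
After op 2 (add_cursor(2)): buffer="adidze" (len 6), cursors c1@2 c3@2 c2@4, authorship .1.2..
After op 3 (insert('p')): buffer="adppidpze" (len 9), cursors c1@4 c3@4 c2@7, authorship .113.22..
After op 4 (delete): buffer="adidze" (len 6), cursors c1@2 c3@2 c2@4, authorship .1.2..
After op 5 (insert('a')): buffer="adaaidaze" (len 9), cursors c1@4 c3@4 c2@7, authorship .113.22..
Authorship (.=original, N=cursor N): . 1 1 3 . 2 2 . .
Index 6: author = 2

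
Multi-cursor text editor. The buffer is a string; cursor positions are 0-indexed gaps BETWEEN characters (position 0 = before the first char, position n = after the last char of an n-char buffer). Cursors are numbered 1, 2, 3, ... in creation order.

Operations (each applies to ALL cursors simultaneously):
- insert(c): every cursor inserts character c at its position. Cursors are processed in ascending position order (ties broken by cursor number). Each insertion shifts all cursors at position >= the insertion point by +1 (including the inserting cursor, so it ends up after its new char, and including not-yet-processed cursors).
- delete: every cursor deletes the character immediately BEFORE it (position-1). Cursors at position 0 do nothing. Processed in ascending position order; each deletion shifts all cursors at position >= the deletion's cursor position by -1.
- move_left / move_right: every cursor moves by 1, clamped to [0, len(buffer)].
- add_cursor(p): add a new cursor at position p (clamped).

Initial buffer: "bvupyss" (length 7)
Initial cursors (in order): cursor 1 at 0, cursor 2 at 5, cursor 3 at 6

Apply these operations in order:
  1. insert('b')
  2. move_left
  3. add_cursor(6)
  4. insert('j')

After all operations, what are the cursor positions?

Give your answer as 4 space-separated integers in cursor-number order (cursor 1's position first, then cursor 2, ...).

Answer: 1 9 12 9

Derivation:
After op 1 (insert('b')): buffer="bbvupybsbs" (len 10), cursors c1@1 c2@7 c3@9, authorship 1.....2.3.
After op 2 (move_left): buffer="bbvupybsbs" (len 10), cursors c1@0 c2@6 c3@8, authorship 1.....2.3.
After op 3 (add_cursor(6)): buffer="bbvupybsbs" (len 10), cursors c1@0 c2@6 c4@6 c3@8, authorship 1.....2.3.
After op 4 (insert('j')): buffer="jbbvupyjjbsjbs" (len 14), cursors c1@1 c2@9 c4@9 c3@12, authorship 11.....242.33.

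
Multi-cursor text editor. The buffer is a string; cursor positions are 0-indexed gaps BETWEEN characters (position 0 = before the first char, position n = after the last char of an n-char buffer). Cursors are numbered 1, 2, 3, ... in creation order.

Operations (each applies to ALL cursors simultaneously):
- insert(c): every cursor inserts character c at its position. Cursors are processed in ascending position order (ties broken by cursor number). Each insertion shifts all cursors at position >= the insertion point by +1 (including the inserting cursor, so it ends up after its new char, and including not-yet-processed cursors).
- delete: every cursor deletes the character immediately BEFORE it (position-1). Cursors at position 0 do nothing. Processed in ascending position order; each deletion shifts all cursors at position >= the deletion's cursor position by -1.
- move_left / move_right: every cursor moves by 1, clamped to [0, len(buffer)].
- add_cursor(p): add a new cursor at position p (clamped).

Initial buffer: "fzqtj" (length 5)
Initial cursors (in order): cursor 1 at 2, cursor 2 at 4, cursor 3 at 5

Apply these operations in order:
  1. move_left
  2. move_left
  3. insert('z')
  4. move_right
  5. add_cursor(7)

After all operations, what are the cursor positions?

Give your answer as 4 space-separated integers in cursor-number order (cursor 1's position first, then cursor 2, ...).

After op 1 (move_left): buffer="fzqtj" (len 5), cursors c1@1 c2@3 c3@4, authorship .....
After op 2 (move_left): buffer="fzqtj" (len 5), cursors c1@0 c2@2 c3@3, authorship .....
After op 3 (insert('z')): buffer="zfzzqztj" (len 8), cursors c1@1 c2@4 c3@6, authorship 1..2.3..
After op 4 (move_right): buffer="zfzzqztj" (len 8), cursors c1@2 c2@5 c3@7, authorship 1..2.3..
After op 5 (add_cursor(7)): buffer="zfzzqztj" (len 8), cursors c1@2 c2@5 c3@7 c4@7, authorship 1..2.3..

Answer: 2 5 7 7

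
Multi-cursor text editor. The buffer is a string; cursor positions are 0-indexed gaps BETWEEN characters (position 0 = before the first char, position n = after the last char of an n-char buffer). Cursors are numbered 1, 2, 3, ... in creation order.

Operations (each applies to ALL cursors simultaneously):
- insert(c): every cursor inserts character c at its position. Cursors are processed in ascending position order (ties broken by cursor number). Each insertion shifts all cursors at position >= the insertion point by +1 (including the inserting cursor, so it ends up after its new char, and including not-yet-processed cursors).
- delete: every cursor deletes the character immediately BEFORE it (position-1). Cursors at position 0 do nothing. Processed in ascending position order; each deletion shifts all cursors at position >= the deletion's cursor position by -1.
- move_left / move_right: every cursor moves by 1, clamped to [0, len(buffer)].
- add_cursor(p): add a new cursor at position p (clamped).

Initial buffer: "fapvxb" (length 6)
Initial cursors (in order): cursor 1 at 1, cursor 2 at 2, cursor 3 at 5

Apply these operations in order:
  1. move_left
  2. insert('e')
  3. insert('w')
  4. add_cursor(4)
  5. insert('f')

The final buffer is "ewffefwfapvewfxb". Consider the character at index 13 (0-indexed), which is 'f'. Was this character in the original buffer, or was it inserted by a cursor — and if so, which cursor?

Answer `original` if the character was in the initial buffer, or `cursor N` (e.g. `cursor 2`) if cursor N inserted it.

Answer: cursor 3

Derivation:
After op 1 (move_left): buffer="fapvxb" (len 6), cursors c1@0 c2@1 c3@4, authorship ......
After op 2 (insert('e')): buffer="efeapvexb" (len 9), cursors c1@1 c2@3 c3@7, authorship 1.2...3..
After op 3 (insert('w')): buffer="ewfewapvewxb" (len 12), cursors c1@2 c2@5 c3@10, authorship 11.22...33..
After op 4 (add_cursor(4)): buffer="ewfewapvewxb" (len 12), cursors c1@2 c4@4 c2@5 c3@10, authorship 11.22...33..
After op 5 (insert('f')): buffer="ewffefwfapvewfxb" (len 16), cursors c1@3 c4@6 c2@8 c3@14, authorship 111.2422...333..
Authorship (.=original, N=cursor N): 1 1 1 . 2 4 2 2 . . . 3 3 3 . .
Index 13: author = 3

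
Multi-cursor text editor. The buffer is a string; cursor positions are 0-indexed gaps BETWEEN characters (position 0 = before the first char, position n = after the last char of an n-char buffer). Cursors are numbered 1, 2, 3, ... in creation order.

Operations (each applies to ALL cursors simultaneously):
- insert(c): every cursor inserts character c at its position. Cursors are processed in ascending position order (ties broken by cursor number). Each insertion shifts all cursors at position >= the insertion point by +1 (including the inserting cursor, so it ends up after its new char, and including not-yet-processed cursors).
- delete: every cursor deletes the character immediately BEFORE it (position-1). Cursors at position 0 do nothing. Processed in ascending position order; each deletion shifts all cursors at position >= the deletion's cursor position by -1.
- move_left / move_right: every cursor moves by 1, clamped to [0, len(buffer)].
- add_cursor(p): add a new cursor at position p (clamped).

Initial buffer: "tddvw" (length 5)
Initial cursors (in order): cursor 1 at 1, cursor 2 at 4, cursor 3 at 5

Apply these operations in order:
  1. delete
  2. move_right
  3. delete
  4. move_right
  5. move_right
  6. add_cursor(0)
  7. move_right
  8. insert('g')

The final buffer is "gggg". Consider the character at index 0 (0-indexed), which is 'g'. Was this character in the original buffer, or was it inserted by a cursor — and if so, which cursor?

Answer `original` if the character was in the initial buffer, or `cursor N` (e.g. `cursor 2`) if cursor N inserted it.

After op 1 (delete): buffer="dd" (len 2), cursors c1@0 c2@2 c3@2, authorship ..
After op 2 (move_right): buffer="dd" (len 2), cursors c1@1 c2@2 c3@2, authorship ..
After op 3 (delete): buffer="" (len 0), cursors c1@0 c2@0 c3@0, authorship 
After op 4 (move_right): buffer="" (len 0), cursors c1@0 c2@0 c3@0, authorship 
After op 5 (move_right): buffer="" (len 0), cursors c1@0 c2@0 c3@0, authorship 
After op 6 (add_cursor(0)): buffer="" (len 0), cursors c1@0 c2@0 c3@0 c4@0, authorship 
After op 7 (move_right): buffer="" (len 0), cursors c1@0 c2@0 c3@0 c4@0, authorship 
After op 8 (insert('g')): buffer="gggg" (len 4), cursors c1@4 c2@4 c3@4 c4@4, authorship 1234
Authorship (.=original, N=cursor N): 1 2 3 4
Index 0: author = 1

Answer: cursor 1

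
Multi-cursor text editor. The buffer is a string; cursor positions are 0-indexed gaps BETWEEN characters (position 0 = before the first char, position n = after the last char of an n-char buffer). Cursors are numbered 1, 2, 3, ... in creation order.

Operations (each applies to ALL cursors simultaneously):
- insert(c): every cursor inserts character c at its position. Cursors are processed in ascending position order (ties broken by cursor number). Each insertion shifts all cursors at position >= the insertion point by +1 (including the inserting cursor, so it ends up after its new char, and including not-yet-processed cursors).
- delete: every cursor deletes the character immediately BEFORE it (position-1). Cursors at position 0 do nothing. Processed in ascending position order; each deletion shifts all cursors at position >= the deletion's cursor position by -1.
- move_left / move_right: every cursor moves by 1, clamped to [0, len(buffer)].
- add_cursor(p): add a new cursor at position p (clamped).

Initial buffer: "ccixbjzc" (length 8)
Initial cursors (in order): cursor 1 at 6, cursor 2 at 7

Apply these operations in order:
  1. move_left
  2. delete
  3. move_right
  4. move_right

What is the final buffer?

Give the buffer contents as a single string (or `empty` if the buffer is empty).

Answer: ccixzc

Derivation:
After op 1 (move_left): buffer="ccixbjzc" (len 8), cursors c1@5 c2@6, authorship ........
After op 2 (delete): buffer="ccixzc" (len 6), cursors c1@4 c2@4, authorship ......
After op 3 (move_right): buffer="ccixzc" (len 6), cursors c1@5 c2@5, authorship ......
After op 4 (move_right): buffer="ccixzc" (len 6), cursors c1@6 c2@6, authorship ......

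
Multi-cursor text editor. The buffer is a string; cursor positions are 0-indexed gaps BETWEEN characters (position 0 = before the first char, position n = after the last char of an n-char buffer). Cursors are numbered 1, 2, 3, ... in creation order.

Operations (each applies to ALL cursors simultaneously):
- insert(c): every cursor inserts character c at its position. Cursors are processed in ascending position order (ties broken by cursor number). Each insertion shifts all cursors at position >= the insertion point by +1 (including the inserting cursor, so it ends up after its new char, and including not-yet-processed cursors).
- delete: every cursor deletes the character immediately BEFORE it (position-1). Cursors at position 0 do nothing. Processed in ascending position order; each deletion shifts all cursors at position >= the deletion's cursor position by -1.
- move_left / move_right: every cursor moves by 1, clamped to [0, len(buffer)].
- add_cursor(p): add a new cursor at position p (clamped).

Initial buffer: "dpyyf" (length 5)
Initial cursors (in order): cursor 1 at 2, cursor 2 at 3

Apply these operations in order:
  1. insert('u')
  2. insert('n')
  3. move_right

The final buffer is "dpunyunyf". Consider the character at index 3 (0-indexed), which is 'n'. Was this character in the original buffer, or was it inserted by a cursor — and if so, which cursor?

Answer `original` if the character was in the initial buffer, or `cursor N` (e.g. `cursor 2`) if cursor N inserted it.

Answer: cursor 1

Derivation:
After op 1 (insert('u')): buffer="dpuyuyf" (len 7), cursors c1@3 c2@5, authorship ..1.2..
After op 2 (insert('n')): buffer="dpunyunyf" (len 9), cursors c1@4 c2@7, authorship ..11.22..
After op 3 (move_right): buffer="dpunyunyf" (len 9), cursors c1@5 c2@8, authorship ..11.22..
Authorship (.=original, N=cursor N): . . 1 1 . 2 2 . .
Index 3: author = 1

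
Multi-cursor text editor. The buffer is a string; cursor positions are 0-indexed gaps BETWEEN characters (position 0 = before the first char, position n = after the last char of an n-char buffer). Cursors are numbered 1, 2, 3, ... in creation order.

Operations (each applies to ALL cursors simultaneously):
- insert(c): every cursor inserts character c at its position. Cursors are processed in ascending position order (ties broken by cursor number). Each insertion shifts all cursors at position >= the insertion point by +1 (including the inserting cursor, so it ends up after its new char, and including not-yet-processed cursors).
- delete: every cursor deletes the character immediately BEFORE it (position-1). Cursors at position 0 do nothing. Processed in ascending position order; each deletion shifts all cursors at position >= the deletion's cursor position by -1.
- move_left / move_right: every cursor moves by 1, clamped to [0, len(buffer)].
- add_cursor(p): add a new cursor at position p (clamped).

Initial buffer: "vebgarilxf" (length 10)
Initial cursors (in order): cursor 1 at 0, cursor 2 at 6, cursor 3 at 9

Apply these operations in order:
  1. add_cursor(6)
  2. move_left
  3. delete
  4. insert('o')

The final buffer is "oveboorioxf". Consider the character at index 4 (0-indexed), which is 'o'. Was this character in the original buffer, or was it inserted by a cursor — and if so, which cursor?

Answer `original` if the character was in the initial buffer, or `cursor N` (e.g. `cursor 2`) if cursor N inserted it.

After op 1 (add_cursor(6)): buffer="vebgarilxf" (len 10), cursors c1@0 c2@6 c4@6 c3@9, authorship ..........
After op 2 (move_left): buffer="vebgarilxf" (len 10), cursors c1@0 c2@5 c4@5 c3@8, authorship ..........
After op 3 (delete): buffer="vebrixf" (len 7), cursors c1@0 c2@3 c4@3 c3@5, authorship .......
After op 4 (insert('o')): buffer="oveboorioxf" (len 11), cursors c1@1 c2@6 c4@6 c3@9, authorship 1...24..3..
Authorship (.=original, N=cursor N): 1 . . . 2 4 . . 3 . .
Index 4: author = 2

Answer: cursor 2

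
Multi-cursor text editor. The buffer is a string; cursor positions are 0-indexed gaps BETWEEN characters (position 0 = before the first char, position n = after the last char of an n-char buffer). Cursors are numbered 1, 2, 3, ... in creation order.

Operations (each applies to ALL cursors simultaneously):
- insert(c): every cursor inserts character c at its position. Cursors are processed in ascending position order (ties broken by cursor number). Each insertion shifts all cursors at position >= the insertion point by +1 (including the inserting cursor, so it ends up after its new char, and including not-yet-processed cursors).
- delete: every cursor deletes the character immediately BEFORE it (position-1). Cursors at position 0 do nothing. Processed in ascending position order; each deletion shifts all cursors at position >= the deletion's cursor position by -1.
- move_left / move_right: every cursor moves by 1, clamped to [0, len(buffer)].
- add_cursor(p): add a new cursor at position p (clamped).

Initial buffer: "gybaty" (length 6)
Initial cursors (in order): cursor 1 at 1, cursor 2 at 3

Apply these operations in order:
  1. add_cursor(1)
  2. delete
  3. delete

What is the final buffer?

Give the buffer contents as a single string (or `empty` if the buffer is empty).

After op 1 (add_cursor(1)): buffer="gybaty" (len 6), cursors c1@1 c3@1 c2@3, authorship ......
After op 2 (delete): buffer="yaty" (len 4), cursors c1@0 c3@0 c2@1, authorship ....
After op 3 (delete): buffer="aty" (len 3), cursors c1@0 c2@0 c3@0, authorship ...

Answer: aty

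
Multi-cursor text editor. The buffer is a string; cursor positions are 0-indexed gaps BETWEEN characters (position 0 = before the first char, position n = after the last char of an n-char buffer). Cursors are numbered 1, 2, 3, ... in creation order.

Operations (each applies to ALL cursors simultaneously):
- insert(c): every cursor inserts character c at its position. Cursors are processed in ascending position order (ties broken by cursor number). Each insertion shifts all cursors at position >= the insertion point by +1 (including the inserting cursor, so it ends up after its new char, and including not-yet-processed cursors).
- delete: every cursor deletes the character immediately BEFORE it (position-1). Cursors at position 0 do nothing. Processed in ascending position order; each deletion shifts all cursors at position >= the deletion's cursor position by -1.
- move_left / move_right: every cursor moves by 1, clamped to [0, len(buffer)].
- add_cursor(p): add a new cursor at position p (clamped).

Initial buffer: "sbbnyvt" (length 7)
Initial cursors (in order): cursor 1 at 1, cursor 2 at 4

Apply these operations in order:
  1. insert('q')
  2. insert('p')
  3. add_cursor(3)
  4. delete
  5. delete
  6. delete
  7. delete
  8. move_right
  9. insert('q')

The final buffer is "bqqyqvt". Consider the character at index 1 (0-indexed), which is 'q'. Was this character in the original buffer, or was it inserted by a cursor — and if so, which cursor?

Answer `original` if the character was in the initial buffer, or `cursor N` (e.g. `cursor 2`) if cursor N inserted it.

After op 1 (insert('q')): buffer="sqbbnqyvt" (len 9), cursors c1@2 c2@6, authorship .1...2...
After op 2 (insert('p')): buffer="sqpbbnqpyvt" (len 11), cursors c1@3 c2@8, authorship .11...22...
After op 3 (add_cursor(3)): buffer="sqpbbnqpyvt" (len 11), cursors c1@3 c3@3 c2@8, authorship .11...22...
After op 4 (delete): buffer="sbbnqyvt" (len 8), cursors c1@1 c3@1 c2@5, authorship ....2...
After op 5 (delete): buffer="bbnyvt" (len 6), cursors c1@0 c3@0 c2@3, authorship ......
After op 6 (delete): buffer="bbyvt" (len 5), cursors c1@0 c3@0 c2@2, authorship .....
After op 7 (delete): buffer="byvt" (len 4), cursors c1@0 c3@0 c2@1, authorship ....
After op 8 (move_right): buffer="byvt" (len 4), cursors c1@1 c3@1 c2@2, authorship ....
After op 9 (insert('q')): buffer="bqqyqvt" (len 7), cursors c1@3 c3@3 c2@5, authorship .13.2..
Authorship (.=original, N=cursor N): . 1 3 . 2 . .
Index 1: author = 1

Answer: cursor 1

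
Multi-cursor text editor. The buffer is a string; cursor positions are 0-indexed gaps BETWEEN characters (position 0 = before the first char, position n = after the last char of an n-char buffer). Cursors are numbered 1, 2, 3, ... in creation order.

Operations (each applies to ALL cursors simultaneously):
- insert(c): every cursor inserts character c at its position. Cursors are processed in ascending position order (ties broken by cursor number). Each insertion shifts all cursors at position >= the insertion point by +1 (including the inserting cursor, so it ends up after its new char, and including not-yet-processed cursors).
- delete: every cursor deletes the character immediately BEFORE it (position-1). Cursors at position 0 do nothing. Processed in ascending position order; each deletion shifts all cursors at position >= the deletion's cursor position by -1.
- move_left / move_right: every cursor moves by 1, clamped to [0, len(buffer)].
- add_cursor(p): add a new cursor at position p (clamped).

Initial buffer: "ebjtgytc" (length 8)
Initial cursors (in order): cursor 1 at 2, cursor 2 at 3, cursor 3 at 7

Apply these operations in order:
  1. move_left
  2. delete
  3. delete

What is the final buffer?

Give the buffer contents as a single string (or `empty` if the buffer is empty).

Answer: jttc

Derivation:
After op 1 (move_left): buffer="ebjtgytc" (len 8), cursors c1@1 c2@2 c3@6, authorship ........
After op 2 (delete): buffer="jtgtc" (len 5), cursors c1@0 c2@0 c3@3, authorship .....
After op 3 (delete): buffer="jttc" (len 4), cursors c1@0 c2@0 c3@2, authorship ....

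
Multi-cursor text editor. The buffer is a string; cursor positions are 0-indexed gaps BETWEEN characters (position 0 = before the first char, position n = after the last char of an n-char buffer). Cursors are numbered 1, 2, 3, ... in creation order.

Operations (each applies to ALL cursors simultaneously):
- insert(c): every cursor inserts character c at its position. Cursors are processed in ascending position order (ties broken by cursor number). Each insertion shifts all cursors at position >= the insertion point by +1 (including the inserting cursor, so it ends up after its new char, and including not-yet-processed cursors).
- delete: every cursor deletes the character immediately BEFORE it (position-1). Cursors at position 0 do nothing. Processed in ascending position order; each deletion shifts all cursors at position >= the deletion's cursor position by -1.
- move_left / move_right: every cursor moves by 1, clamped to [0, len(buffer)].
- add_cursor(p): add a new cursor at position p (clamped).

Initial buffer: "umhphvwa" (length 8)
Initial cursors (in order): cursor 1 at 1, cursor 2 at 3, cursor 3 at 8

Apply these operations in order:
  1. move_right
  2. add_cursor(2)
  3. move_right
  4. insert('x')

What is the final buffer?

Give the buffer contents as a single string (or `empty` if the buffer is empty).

After op 1 (move_right): buffer="umhphvwa" (len 8), cursors c1@2 c2@4 c3@8, authorship ........
After op 2 (add_cursor(2)): buffer="umhphvwa" (len 8), cursors c1@2 c4@2 c2@4 c3@8, authorship ........
After op 3 (move_right): buffer="umhphvwa" (len 8), cursors c1@3 c4@3 c2@5 c3@8, authorship ........
After op 4 (insert('x')): buffer="umhxxphxvwax" (len 12), cursors c1@5 c4@5 c2@8 c3@12, authorship ...14..2...3

Answer: umhxxphxvwax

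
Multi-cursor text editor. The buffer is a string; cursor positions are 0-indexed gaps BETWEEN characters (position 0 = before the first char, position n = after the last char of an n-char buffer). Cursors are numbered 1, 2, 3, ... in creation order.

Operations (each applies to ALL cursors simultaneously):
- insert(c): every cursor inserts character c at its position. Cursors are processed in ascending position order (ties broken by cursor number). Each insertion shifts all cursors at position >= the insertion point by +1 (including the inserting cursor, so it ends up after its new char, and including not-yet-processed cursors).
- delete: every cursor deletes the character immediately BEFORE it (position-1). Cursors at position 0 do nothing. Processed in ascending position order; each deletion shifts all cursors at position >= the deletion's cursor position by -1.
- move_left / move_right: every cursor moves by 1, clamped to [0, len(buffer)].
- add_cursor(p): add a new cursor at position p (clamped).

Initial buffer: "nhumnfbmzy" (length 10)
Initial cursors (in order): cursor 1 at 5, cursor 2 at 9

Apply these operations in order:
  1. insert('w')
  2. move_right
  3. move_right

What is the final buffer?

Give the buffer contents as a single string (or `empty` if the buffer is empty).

After op 1 (insert('w')): buffer="nhumnwfbmzwy" (len 12), cursors c1@6 c2@11, authorship .....1....2.
After op 2 (move_right): buffer="nhumnwfbmzwy" (len 12), cursors c1@7 c2@12, authorship .....1....2.
After op 3 (move_right): buffer="nhumnwfbmzwy" (len 12), cursors c1@8 c2@12, authorship .....1....2.

Answer: nhumnwfbmzwy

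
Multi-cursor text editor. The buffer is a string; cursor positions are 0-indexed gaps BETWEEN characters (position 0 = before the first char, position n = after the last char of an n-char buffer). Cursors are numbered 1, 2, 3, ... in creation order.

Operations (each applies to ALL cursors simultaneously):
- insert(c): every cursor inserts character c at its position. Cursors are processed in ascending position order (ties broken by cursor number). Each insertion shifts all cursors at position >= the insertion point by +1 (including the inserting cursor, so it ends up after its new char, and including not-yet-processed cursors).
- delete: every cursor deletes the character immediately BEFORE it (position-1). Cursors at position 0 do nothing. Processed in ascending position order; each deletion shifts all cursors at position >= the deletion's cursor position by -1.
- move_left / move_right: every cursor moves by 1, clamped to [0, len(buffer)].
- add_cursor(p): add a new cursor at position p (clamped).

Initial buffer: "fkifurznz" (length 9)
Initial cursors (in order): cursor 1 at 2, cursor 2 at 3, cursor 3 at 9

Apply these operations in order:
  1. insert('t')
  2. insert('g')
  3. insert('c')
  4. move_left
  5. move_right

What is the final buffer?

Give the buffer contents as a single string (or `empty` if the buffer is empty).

After op 1 (insert('t')): buffer="fktitfurznzt" (len 12), cursors c1@3 c2@5 c3@12, authorship ..1.2......3
After op 2 (insert('g')): buffer="fktgitgfurznztg" (len 15), cursors c1@4 c2@7 c3@15, authorship ..11.22......33
After op 3 (insert('c')): buffer="fktgcitgcfurznztgc" (len 18), cursors c1@5 c2@9 c3@18, authorship ..111.222......333
After op 4 (move_left): buffer="fktgcitgcfurznztgc" (len 18), cursors c1@4 c2@8 c3@17, authorship ..111.222......333
After op 5 (move_right): buffer="fktgcitgcfurznztgc" (len 18), cursors c1@5 c2@9 c3@18, authorship ..111.222......333

Answer: fktgcitgcfurznztgc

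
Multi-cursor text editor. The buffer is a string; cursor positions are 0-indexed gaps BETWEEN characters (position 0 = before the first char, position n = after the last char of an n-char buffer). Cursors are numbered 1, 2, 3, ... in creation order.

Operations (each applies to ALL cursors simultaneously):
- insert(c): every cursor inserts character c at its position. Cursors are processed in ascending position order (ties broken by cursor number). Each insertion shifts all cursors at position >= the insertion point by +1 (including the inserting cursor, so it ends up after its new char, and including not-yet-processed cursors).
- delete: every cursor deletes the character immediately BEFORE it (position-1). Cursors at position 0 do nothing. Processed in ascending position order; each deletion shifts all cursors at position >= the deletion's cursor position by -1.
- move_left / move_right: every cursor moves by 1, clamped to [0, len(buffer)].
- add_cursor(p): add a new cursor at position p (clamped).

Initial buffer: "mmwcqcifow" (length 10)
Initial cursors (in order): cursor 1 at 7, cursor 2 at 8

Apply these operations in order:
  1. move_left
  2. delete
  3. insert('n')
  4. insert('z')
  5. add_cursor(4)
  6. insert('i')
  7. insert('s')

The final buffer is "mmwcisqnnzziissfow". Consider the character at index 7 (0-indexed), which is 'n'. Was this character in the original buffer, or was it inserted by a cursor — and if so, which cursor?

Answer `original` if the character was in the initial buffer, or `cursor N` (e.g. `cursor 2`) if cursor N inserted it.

Answer: cursor 1

Derivation:
After op 1 (move_left): buffer="mmwcqcifow" (len 10), cursors c1@6 c2@7, authorship ..........
After op 2 (delete): buffer="mmwcqfow" (len 8), cursors c1@5 c2@5, authorship ........
After op 3 (insert('n')): buffer="mmwcqnnfow" (len 10), cursors c1@7 c2@7, authorship .....12...
After op 4 (insert('z')): buffer="mmwcqnnzzfow" (len 12), cursors c1@9 c2@9, authorship .....1212...
After op 5 (add_cursor(4)): buffer="mmwcqnnzzfow" (len 12), cursors c3@4 c1@9 c2@9, authorship .....1212...
After op 6 (insert('i')): buffer="mmwciqnnzziifow" (len 15), cursors c3@5 c1@12 c2@12, authorship ....3.121212...
After op 7 (insert('s')): buffer="mmwcisqnnzziissfow" (len 18), cursors c3@6 c1@15 c2@15, authorship ....33.12121212...
Authorship (.=original, N=cursor N): . . . . 3 3 . 1 2 1 2 1 2 1 2 . . .
Index 7: author = 1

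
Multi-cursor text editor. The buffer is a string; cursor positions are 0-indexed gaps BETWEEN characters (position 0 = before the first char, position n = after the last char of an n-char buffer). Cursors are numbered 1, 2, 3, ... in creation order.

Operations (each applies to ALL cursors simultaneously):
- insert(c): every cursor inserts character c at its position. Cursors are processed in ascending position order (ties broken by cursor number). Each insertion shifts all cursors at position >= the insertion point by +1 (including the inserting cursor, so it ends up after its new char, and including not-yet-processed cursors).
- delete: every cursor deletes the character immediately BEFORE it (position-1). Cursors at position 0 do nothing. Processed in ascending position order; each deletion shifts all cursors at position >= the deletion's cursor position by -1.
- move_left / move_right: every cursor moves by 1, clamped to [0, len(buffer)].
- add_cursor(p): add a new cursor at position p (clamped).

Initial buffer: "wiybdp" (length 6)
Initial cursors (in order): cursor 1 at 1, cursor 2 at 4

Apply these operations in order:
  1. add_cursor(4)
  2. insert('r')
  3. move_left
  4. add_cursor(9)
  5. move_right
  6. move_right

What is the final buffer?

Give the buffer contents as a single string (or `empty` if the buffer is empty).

Answer: wriybrrdp

Derivation:
After op 1 (add_cursor(4)): buffer="wiybdp" (len 6), cursors c1@1 c2@4 c3@4, authorship ......
After op 2 (insert('r')): buffer="wriybrrdp" (len 9), cursors c1@2 c2@7 c3@7, authorship .1...23..
After op 3 (move_left): buffer="wriybrrdp" (len 9), cursors c1@1 c2@6 c3@6, authorship .1...23..
After op 4 (add_cursor(9)): buffer="wriybrrdp" (len 9), cursors c1@1 c2@6 c3@6 c4@9, authorship .1...23..
After op 5 (move_right): buffer="wriybrrdp" (len 9), cursors c1@2 c2@7 c3@7 c4@9, authorship .1...23..
After op 6 (move_right): buffer="wriybrrdp" (len 9), cursors c1@3 c2@8 c3@8 c4@9, authorship .1...23..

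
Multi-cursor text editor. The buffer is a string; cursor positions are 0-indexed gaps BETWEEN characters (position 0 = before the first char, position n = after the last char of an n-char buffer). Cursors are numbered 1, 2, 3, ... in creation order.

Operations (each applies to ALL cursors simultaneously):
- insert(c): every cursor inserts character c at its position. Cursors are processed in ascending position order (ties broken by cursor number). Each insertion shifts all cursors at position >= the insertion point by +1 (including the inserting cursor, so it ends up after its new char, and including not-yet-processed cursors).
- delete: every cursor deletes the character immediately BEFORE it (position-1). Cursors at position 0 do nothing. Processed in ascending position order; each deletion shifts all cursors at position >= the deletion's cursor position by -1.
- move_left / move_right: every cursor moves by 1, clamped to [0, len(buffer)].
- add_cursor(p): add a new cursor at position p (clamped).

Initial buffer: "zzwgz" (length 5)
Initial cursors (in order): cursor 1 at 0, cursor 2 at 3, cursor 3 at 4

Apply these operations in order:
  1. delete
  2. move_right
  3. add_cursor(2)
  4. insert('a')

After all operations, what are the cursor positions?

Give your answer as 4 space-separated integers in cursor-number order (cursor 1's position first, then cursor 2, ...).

Answer: 2 7 7 4

Derivation:
After op 1 (delete): buffer="zzz" (len 3), cursors c1@0 c2@2 c3@2, authorship ...
After op 2 (move_right): buffer="zzz" (len 3), cursors c1@1 c2@3 c3@3, authorship ...
After op 3 (add_cursor(2)): buffer="zzz" (len 3), cursors c1@1 c4@2 c2@3 c3@3, authorship ...
After op 4 (insert('a')): buffer="zazazaa" (len 7), cursors c1@2 c4@4 c2@7 c3@7, authorship .1.4.23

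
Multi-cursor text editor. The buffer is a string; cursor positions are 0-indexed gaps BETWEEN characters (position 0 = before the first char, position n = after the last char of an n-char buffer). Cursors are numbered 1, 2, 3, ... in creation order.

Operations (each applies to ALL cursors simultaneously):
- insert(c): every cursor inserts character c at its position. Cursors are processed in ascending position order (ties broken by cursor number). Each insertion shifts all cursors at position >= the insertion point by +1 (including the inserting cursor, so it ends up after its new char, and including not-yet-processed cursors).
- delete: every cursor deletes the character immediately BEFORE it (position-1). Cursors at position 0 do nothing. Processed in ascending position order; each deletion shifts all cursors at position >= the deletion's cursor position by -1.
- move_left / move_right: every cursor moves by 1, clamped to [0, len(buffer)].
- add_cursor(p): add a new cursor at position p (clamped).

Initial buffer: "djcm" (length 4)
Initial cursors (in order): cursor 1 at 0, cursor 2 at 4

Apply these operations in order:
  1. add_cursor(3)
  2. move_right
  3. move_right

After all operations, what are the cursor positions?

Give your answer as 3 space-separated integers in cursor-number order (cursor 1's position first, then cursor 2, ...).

After op 1 (add_cursor(3)): buffer="djcm" (len 4), cursors c1@0 c3@3 c2@4, authorship ....
After op 2 (move_right): buffer="djcm" (len 4), cursors c1@1 c2@4 c3@4, authorship ....
After op 3 (move_right): buffer="djcm" (len 4), cursors c1@2 c2@4 c3@4, authorship ....

Answer: 2 4 4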